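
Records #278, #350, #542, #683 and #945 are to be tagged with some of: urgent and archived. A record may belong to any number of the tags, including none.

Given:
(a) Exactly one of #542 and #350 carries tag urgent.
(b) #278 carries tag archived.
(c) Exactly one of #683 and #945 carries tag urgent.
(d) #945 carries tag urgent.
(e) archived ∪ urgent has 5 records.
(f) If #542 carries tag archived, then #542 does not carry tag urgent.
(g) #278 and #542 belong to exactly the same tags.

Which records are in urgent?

urgent = {#350, #945}

From (b): #278 ∈ archived.
From (d): #945 ∈ urgent.
(c) (exactly one): #683 ∉ urgent.
(g): #542 matches #278: #542 ∈ archived.
(f): #542 ∉ urgent.
(g): #278 matches #542: #278 ∉ urgent.
(a) (exactly one): #350 ∈ urgent.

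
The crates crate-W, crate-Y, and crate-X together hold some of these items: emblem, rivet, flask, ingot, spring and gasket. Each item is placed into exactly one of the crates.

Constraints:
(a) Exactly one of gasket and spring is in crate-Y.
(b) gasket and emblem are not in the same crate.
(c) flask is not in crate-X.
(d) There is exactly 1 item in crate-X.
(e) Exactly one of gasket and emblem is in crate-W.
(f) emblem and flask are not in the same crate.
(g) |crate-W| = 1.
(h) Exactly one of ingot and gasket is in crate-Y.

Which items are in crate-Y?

From (c): flask ∉ crate-X.
Suppose emblem ∈ crate-Y: no assignment then satisfies all the clues, so emblem ∉ crate-Y.

crate-Y = {flask, ingot, rivet, spring}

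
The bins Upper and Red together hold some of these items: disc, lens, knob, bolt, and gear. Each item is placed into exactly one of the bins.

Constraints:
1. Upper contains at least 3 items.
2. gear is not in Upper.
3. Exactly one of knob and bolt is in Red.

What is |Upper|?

3

From (2): gear ∉ Upper.
Only one bin left: gear ∈ Red.
Suppose disc ∉ Upper: no assignment then satisfies all the clues, so disc ∈ Upper.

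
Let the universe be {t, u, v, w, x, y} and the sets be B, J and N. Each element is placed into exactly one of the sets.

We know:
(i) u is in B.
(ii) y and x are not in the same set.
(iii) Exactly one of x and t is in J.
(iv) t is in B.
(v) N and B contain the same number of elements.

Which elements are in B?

B = {t, u}

From (i): u ∈ B.
From (iv): t ∈ B.
(iii) (exactly one): x ∈ J.
(ii): y ∉ J.
Suppose v ∈ B: no assignment then satisfies all the clues, so v ∉ B.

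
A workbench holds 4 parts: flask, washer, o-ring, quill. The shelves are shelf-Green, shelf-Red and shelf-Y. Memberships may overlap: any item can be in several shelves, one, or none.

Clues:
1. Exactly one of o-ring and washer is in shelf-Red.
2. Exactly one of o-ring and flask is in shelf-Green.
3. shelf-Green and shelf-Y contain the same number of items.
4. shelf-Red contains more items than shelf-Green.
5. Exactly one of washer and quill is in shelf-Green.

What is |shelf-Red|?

3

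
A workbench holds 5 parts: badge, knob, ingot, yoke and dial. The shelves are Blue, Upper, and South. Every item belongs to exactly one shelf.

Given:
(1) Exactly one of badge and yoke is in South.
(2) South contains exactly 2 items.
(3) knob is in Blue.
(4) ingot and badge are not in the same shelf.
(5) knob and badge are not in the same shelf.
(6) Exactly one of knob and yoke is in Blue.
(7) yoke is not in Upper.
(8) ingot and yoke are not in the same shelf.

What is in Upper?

Upper = {badge}

From (3): knob ∈ Blue.
From (7): yoke ∉ Upper.
(5): badge ∉ Blue.
(6) (exactly one): yoke ∉ Blue.
Only one shelf left: yoke ∈ South.
(1) (exactly one): badge ∉ South.
(8): ingot ∉ South.
Only one shelf left: badge ∈ Upper.
(2): only 2 candidates remain for South, so all are in.
(4): ingot ∉ Upper.
Only one shelf left: ingot ∈ Blue.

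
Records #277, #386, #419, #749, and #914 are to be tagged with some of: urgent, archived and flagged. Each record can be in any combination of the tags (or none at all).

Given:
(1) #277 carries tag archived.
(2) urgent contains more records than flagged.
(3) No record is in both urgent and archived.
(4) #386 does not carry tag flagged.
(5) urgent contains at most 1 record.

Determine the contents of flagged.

flagged = {}

From (1): #277 ∈ archived.
From (4): #386 ∉ flagged.
(3) (disjoint): #277 ∉ urgent.
Suppose #277 ∈ flagged: no assignment then satisfies all the clues, so #277 ∉ flagged.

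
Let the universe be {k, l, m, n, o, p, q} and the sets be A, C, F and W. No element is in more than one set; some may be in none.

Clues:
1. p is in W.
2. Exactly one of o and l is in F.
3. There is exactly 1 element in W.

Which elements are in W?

W = {p}

From (1): p ∈ W.
(3): W already has 1, so the rest are out.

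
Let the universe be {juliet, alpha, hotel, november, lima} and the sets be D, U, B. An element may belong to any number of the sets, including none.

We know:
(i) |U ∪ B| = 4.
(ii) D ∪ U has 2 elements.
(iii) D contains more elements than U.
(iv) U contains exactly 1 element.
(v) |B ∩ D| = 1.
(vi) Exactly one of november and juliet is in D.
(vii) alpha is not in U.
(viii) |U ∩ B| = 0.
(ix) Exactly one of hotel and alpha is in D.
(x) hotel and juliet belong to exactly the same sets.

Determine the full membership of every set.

D = {alpha, november}; U = {november}; B = {alpha, hotel, juliet}

From (vii): alpha ∉ U.
Suppose juliet ∈ D: no assignment then satisfies all the clues, so juliet ∉ D.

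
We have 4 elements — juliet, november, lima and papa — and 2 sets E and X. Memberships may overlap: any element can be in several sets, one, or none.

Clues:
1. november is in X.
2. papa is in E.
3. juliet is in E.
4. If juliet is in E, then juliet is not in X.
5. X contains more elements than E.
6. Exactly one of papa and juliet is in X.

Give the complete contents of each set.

E = {juliet, papa}; X = {lima, november, papa}

From (1): november ∈ X.
From (2): papa ∈ E.
From (3): juliet ∈ E.
(4): juliet ∉ X.
(6) (exactly one): papa ∈ X.
Suppose november ∈ E: no assignment then satisfies all the clues, so november ∉ E.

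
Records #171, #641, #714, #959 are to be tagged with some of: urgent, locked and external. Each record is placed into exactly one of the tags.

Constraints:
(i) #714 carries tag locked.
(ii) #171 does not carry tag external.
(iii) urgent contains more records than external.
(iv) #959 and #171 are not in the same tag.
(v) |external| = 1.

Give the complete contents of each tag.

urgent = {#171, #641}; locked = {#714}; external = {#959}

From (i): #714 ∈ locked.
From (ii): #171 ∉ external.
Suppose #171 ∉ urgent: no assignment then satisfies all the clues, so #171 ∈ urgent.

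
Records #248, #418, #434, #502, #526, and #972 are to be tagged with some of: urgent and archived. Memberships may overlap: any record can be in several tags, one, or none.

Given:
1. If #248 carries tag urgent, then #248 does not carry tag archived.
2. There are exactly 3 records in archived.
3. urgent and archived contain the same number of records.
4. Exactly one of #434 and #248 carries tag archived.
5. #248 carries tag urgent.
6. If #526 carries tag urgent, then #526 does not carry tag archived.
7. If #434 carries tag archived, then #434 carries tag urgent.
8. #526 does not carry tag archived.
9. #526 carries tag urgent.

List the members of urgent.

urgent = {#248, #434, #526}

From (5): #248 ∈ urgent.
From (8): #526 ∉ archived.
From (9): #526 ∈ urgent.
(1): #248 ∉ archived.
(4) (exactly one): #434 ∈ archived.
(7): #434 ∈ urgent.
Suppose #418 ∈ urgent: no assignment then satisfies all the clues, so #418 ∉ urgent.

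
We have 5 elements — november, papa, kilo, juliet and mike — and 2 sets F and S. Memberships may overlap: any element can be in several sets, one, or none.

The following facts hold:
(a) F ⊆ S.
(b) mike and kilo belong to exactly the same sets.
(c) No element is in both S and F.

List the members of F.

F = {}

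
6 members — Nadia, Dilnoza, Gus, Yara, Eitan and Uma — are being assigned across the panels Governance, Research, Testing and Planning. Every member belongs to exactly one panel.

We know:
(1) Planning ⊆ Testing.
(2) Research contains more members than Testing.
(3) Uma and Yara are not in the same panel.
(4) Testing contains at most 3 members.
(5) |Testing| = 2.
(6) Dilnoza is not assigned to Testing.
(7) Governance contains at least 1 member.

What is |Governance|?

1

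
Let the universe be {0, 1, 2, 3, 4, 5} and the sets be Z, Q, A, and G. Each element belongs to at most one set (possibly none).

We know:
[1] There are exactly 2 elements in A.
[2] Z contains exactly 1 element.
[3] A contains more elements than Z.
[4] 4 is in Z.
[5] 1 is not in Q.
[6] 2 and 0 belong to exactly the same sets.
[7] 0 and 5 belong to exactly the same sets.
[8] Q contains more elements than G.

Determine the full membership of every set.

Z = {4}; Q = {0, 2, 5}; A = {1, 3}; G = {}

From (4): 4 ∈ Z.
From (5): 1 ∉ Q.
(2): Z already has 1, so the rest are out.
Suppose 0 ∉ Q: no assignment then satisfies all the clues, so 0 ∈ Q.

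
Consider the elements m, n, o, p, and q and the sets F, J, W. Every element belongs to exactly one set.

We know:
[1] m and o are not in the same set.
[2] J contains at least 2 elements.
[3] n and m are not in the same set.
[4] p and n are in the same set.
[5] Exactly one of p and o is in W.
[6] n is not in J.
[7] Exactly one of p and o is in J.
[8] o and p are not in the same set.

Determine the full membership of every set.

From (6): n ∉ J.
(4): p matches n: p ∉ J.
(7) (exactly one): o ∈ J.
(1): m ∉ J.
(2): only 2 candidates remain for J, so all are in.
(5) (exactly one): p ∈ W.
(4): n matches p: n ∉ F.
(4): n matches p: n ∈ W.
(3): m ∉ W.
Only one set left: m ∈ F.

F = {m}; J = {o, q}; W = {n, p}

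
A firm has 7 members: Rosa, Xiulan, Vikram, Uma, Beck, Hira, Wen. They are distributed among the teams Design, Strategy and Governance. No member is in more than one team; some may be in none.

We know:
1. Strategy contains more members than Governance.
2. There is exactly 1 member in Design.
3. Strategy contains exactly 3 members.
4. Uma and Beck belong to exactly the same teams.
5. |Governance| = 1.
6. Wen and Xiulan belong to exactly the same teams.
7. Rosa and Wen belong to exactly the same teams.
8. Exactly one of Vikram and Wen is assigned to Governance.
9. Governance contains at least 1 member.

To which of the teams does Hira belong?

Hira: Design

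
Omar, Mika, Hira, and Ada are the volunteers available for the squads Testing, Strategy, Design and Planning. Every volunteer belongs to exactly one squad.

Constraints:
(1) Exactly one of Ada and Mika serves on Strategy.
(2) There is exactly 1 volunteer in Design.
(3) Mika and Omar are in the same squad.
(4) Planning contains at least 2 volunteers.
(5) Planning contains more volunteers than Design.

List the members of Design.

Design = {Hira}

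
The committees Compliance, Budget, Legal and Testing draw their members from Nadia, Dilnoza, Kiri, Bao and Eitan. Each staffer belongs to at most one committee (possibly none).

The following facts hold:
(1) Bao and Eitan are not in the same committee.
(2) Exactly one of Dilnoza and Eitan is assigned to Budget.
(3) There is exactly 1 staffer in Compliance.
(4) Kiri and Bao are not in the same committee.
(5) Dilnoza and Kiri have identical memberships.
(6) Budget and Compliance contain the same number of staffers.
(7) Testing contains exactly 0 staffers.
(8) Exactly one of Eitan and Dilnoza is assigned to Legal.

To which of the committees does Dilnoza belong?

Dilnoza: Legal

(7): Testing already has 0, so the rest are out.
Suppose Dilnoza ∈ Compliance: no assignment then satisfies all the clues, so Dilnoza ∉ Compliance.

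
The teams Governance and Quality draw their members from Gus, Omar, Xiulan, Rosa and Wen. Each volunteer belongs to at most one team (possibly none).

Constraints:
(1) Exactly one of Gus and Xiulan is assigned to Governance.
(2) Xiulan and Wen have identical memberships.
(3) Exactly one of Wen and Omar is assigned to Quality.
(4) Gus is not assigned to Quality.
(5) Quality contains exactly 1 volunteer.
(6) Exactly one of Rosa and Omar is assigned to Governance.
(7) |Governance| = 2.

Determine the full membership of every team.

Governance = {Gus, Rosa}; Quality = {Omar}

From (4): Gus ∉ Quality.
Suppose Gus ∉ Governance: no assignment then satisfies all the clues, so Gus ∈ Governance.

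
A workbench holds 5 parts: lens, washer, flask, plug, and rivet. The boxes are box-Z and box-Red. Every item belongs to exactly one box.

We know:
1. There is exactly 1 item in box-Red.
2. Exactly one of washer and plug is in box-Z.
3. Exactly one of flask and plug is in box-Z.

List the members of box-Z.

box-Z = {flask, lens, rivet, washer}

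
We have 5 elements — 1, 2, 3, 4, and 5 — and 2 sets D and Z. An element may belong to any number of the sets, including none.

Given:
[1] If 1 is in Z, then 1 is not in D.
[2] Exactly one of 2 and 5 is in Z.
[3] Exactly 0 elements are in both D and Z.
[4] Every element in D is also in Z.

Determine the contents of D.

D = {}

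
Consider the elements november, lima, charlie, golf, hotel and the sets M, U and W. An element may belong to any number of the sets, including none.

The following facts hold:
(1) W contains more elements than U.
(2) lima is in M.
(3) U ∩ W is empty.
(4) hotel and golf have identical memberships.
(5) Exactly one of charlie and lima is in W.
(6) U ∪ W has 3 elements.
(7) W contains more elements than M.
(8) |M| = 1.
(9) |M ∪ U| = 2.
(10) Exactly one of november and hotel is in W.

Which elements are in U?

U = {charlie}

From (2): lima ∈ M.
(8): M already has 1, so the rest are out.
Suppose november ∈ U: no assignment then satisfies all the clues, so november ∉ U.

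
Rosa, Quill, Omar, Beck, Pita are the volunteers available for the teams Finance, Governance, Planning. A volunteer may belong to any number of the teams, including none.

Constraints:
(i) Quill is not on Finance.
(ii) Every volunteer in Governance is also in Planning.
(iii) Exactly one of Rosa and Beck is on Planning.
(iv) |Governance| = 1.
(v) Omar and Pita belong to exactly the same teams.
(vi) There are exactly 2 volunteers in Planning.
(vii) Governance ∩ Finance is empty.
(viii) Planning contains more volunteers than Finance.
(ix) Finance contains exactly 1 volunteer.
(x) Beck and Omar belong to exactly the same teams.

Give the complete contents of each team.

Finance = {Rosa}; Governance = {Quill}; Planning = {Quill, Rosa}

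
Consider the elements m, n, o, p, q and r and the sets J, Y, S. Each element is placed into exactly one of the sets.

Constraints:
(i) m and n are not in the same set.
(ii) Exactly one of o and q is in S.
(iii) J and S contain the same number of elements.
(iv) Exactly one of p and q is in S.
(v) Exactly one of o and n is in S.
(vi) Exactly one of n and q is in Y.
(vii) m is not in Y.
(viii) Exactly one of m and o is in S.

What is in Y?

Y = {n, r}

From (vii): m ∉ Y.
Suppose n ∉ Y: no assignment then satisfies all the clues, so n ∈ Y.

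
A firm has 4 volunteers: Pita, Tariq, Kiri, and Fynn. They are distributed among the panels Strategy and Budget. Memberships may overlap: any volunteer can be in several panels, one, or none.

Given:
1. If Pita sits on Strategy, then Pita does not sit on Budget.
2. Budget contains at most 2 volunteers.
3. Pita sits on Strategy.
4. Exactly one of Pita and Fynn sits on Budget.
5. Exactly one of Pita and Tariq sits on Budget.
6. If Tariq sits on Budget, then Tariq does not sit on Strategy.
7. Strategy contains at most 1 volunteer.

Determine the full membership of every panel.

From (3): Pita ∈ Strategy.
(1): Pita ∉ Budget.
(4) (exactly one): Fynn ∈ Budget.
(5) (exactly one): Tariq ∈ Budget.
(6): Tariq ∉ Strategy.
(7): Strategy already has 1, so the rest are out.
(2): Budget already has 2, so the rest are out.

Strategy = {Pita}; Budget = {Fynn, Tariq}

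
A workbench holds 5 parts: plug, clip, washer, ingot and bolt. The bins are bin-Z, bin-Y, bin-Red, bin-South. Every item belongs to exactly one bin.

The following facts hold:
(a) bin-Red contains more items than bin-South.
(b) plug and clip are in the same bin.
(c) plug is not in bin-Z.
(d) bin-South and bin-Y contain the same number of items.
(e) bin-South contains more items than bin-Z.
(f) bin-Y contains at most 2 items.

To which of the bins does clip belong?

clip: bin-Red

From (c): plug ∉ bin-Z.
(b): clip matches plug: clip ∉ bin-Z.
Suppose clip ∈ bin-Y: no assignment then satisfies all the clues, so clip ∉ bin-Y.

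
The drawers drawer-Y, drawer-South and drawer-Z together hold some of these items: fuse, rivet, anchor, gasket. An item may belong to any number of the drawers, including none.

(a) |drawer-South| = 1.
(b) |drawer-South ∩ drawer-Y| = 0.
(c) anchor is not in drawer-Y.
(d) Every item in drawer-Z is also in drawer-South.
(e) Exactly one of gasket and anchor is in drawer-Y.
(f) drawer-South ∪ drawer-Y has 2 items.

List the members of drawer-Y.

From (c): anchor ∉ drawer-Y.
(e) (exactly one): gasket ∈ drawer-Y.
Suppose fuse ∈ drawer-Y: no assignment then satisfies all the clues, so fuse ∉ drawer-Y.

drawer-Y = {gasket}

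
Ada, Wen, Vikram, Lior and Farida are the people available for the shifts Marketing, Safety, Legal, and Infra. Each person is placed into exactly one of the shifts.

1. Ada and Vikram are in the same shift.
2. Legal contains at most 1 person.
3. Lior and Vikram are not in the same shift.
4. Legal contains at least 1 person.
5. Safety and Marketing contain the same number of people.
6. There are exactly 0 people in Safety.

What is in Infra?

(6): Safety already has 0, so the rest are out.
Suppose Ada ∉ Infra: no assignment then satisfies all the clues, so Ada ∈ Infra.

Infra = {Ada, Farida, Vikram, Wen}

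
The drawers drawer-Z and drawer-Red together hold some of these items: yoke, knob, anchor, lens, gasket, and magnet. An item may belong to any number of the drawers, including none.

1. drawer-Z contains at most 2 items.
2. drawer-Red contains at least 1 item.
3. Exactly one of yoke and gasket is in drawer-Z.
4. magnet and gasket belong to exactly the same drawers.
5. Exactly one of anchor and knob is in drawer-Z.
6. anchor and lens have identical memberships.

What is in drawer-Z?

drawer-Z = {knob, yoke}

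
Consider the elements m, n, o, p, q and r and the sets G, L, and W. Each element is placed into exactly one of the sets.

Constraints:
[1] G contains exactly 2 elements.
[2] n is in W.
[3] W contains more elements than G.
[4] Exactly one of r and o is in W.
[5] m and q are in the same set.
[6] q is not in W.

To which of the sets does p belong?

p: W

From (2): n ∈ W.
From (6): q ∉ W.
(5): m matches q: m ∉ W.
Suppose p ∈ G: no assignment then satisfies all the clues, so p ∉ G.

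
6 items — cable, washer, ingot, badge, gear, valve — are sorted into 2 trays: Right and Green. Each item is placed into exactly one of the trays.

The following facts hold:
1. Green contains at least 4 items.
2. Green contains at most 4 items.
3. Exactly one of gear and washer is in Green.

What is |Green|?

4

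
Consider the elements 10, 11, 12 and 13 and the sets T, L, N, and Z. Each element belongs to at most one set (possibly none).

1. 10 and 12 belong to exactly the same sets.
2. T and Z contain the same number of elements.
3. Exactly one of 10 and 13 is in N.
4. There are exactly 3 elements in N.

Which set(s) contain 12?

12: N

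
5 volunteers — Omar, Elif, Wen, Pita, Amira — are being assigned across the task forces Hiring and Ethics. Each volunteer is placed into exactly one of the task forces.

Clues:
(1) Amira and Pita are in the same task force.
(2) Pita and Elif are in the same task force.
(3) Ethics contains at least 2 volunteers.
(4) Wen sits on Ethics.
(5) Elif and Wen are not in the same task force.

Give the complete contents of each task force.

From (4): Wen ∈ Ethics.
(5): Elif ∉ Ethics.
Only one task force left: Elif ∈ Hiring.
(2): Pita matches Elif: Pita ∈ Hiring.
(1): Amira matches Pita: Amira ∈ Hiring.
(3): only 2 candidates remain for Ethics, so all are in.

Hiring = {Amira, Elif, Pita}; Ethics = {Omar, Wen}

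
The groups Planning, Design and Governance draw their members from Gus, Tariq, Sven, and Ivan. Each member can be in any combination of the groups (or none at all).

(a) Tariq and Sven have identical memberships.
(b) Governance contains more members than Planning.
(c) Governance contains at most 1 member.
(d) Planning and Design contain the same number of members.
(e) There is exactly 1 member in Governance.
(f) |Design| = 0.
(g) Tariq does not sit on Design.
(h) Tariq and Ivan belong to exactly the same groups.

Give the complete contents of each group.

Planning = {}; Design = {}; Governance = {Gus}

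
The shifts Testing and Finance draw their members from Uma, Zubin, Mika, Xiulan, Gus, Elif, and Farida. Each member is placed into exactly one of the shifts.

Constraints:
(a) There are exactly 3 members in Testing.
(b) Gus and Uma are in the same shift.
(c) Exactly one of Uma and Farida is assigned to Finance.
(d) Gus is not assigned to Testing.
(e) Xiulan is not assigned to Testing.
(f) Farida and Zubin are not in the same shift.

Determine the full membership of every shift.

From (d): Gus ∉ Testing.
From (e): Xiulan ∉ Testing.
(b): Uma matches Gus: Uma ∉ Testing.
Only one shift left: Uma ∈ Finance.
Only one shift left: Xiulan ∈ Finance.
Only one shift left: Gus ∈ Finance.
(c) (exactly one): Farida ∉ Finance.
Only one shift left: Farida ∈ Testing.
(f): Zubin ∉ Testing.
Only one shift left: Zubin ∈ Finance.
(a): only 3 candidates remain for Testing, so all are in.

Testing = {Elif, Farida, Mika}; Finance = {Gus, Uma, Xiulan, Zubin}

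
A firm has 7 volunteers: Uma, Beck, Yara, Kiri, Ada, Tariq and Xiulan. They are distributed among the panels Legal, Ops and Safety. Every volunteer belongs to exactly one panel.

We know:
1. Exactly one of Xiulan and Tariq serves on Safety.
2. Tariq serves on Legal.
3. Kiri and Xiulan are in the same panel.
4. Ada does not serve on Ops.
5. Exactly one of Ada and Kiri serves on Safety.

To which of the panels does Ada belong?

Ada: Legal

From (2): Tariq ∈ Legal.
From (4): Ada ∉ Ops.
(1) (exactly one): Xiulan ∈ Safety.
(3): Kiri matches Xiulan: Kiri ∉ Legal.
(3): Kiri matches Xiulan: Kiri ∉ Ops.
(3): Kiri matches Xiulan: Kiri ∈ Safety.
(5) (exactly one): Ada ∉ Safety.
Only one panel left: Ada ∈ Legal.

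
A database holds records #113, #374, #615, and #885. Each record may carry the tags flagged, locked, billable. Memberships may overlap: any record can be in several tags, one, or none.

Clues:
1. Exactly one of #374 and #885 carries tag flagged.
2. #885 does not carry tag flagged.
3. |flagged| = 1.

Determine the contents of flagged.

From (2): #885 ∉ flagged.
(1) (exactly one): #374 ∈ flagged.
(3): flagged already has 1, so the rest are out.

flagged = {#374}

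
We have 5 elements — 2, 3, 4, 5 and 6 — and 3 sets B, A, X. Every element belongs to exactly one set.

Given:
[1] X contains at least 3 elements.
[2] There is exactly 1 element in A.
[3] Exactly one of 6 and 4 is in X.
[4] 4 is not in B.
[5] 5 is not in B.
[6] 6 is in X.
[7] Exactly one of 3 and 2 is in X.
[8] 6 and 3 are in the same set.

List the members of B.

B = {2}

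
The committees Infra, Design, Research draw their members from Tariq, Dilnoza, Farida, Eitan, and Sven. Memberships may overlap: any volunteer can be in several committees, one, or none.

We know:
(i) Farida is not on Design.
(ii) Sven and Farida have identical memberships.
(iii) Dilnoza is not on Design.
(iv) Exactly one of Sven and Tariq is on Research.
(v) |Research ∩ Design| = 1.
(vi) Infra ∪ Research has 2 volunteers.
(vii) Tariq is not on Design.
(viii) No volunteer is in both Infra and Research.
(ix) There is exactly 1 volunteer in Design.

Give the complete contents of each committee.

Infra = {}; Design = {Eitan}; Research = {Eitan, Tariq}

From (i): Farida ∉ Design.
From (iii): Dilnoza ∉ Design.
From (vii): Tariq ∉ Design.
(ii): Sven matches Farida: Sven ∉ Design.
(ix): only 1 candidates remain for Design, so all are in.
Suppose Tariq ∈ Infra: no assignment then satisfies all the clues, so Tariq ∉ Infra.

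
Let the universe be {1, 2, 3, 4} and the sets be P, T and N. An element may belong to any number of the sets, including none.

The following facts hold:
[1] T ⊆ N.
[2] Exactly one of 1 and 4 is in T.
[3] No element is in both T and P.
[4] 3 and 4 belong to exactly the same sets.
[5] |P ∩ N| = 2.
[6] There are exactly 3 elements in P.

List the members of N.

N = {1, 3, 4}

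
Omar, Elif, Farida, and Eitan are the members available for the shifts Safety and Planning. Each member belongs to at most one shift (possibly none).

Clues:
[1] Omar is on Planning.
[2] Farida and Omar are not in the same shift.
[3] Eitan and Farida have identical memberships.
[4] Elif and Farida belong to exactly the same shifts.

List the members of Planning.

From (1): Omar ∈ Planning.
(2): Farida ∉ Planning.
(3): Eitan matches Farida: Eitan ∉ Planning.
(4): Elif matches Farida: Elif ∉ Planning.

Planning = {Omar}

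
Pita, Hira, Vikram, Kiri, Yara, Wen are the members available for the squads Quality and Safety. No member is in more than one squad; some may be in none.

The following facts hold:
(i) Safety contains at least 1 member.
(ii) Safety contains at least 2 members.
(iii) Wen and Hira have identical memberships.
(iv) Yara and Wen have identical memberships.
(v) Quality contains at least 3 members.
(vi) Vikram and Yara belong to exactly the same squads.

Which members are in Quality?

Quality = {Hira, Vikram, Wen, Yara}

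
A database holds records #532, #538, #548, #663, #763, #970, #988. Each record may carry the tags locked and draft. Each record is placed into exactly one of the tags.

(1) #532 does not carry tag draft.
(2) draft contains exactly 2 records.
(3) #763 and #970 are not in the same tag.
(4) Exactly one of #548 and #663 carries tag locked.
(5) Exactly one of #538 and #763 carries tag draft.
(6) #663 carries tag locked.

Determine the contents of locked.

From (1): #532 ∉ draft.
From (6): #663 ∈ locked.
(4) (exactly one): #548 ∉ locked.
Only one tag left: #532 ∈ locked.
Only one tag left: #548 ∈ draft.
Suppose #538 ∉ locked: no assignment then satisfies all the clues, so #538 ∈ locked.

locked = {#532, #538, #663, #970, #988}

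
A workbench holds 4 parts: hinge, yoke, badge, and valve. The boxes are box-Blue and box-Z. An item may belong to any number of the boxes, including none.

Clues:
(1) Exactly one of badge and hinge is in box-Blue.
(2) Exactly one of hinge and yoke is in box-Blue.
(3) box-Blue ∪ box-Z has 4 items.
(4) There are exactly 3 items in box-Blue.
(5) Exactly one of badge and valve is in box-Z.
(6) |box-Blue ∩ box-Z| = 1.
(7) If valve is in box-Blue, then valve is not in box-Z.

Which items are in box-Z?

box-Z = {badge, hinge}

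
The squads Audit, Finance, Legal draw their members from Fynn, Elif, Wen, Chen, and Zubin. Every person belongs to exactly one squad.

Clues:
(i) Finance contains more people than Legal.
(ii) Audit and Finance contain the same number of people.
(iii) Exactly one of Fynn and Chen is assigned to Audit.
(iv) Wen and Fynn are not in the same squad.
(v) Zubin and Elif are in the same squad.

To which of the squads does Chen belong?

Chen: Audit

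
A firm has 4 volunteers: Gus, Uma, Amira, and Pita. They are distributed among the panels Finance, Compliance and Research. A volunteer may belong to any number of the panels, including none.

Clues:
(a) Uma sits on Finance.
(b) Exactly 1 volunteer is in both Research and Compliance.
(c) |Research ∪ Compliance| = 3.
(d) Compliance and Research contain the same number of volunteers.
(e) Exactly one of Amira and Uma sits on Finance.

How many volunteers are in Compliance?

From (a): Uma ∈ Finance.
(e) (exactly one): Amira ∉ Finance.

2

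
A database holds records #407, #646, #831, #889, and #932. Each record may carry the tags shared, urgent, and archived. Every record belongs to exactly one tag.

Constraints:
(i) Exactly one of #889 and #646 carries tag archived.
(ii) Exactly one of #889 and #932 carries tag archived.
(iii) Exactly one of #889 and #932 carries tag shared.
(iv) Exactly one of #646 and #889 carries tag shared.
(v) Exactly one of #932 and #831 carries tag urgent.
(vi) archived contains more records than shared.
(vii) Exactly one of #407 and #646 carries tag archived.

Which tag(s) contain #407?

#407: urgent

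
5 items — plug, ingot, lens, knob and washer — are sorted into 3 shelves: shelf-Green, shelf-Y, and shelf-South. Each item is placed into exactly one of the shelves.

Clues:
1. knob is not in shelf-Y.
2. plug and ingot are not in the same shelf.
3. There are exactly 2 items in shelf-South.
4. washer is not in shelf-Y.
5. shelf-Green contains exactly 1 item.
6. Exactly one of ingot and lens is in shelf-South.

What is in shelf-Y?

shelf-Y = {lens, plug}

From (1): knob ∉ shelf-Y.
From (4): washer ∉ shelf-Y.
Suppose plug ∉ shelf-Y: no assignment then satisfies all the clues, so plug ∈ shelf-Y.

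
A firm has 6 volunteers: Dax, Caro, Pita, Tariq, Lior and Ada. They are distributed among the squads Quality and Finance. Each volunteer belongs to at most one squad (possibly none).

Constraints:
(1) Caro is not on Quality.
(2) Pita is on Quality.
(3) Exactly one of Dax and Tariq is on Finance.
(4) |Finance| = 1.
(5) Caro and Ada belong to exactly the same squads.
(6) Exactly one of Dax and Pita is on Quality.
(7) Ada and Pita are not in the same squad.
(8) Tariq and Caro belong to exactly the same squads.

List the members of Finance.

Finance = {Dax}

From (1): Caro ∉ Quality.
From (2): Pita ∈ Quality.
(5): Ada matches Caro: Ada ∉ Quality.
(6) (exactly one): Dax ∉ Quality.
(8): Tariq matches Caro: Tariq ∉ Quality.
Suppose Dax ∉ Finance: no assignment then satisfies all the clues, so Dax ∈ Finance.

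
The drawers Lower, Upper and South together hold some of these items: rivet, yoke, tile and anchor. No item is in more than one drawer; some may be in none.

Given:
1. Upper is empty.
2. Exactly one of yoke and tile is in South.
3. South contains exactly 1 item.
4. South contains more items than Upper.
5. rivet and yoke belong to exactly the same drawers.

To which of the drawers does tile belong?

tile: South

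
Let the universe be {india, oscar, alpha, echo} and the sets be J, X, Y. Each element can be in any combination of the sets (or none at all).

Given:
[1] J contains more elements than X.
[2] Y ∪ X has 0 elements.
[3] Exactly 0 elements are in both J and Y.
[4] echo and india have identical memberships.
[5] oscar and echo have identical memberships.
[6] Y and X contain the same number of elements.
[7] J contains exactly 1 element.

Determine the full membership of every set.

J = {alpha}; X = {}; Y = {}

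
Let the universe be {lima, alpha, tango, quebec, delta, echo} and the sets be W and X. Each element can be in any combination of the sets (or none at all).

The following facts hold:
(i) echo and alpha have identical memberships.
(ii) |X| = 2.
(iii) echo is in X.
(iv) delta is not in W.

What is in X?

From (iii): echo ∈ X.
From (iv): delta ∉ W.
(i): alpha matches echo: alpha ∈ X.
(ii): X already has 2, so the rest are out.

X = {alpha, echo}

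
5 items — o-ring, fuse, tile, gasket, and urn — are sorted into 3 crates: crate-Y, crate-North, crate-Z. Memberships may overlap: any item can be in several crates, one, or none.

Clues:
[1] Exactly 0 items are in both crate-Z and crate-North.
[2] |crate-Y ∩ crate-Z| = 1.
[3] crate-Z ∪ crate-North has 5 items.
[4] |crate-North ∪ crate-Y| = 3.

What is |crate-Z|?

3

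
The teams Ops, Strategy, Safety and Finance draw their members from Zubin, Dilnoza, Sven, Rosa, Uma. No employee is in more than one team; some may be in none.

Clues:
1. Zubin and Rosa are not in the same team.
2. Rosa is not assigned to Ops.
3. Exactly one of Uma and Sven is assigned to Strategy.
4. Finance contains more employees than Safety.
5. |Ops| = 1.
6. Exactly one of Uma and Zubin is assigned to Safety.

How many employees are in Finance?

2

From (2): Rosa ∉ Ops.
Suppose Zubin ∈ Strategy: no assignment then satisfies all the clues, so Zubin ∉ Strategy.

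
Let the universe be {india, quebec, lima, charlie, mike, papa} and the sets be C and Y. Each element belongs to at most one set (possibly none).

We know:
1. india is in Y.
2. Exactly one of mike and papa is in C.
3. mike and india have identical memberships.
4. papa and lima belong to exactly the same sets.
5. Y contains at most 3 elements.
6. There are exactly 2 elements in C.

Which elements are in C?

From (1): india ∈ Y.
(3): mike matches india: mike ∉ C.
(3): mike matches india: mike ∈ Y.
(2) (exactly one): papa ∈ C.
(4): lima matches papa: lima ∈ C.
(6): C already has 2, so the rest are out.

C = {lima, papa}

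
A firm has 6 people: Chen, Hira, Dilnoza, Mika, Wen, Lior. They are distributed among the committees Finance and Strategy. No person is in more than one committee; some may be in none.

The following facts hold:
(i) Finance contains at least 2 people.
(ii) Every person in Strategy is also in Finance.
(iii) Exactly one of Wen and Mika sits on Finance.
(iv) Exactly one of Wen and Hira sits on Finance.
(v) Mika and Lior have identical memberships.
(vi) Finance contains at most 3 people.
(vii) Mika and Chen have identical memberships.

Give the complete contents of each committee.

Finance = {Dilnoza, Wen}; Strategy = {}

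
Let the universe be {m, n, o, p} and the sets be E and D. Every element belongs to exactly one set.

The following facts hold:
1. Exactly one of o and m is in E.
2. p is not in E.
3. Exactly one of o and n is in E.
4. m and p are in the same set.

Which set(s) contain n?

n: D

From (2): p ∉ E.
(4): m matches p: m ∉ E.
Only one set left: m ∈ D.
Only one set left: p ∈ D.
(1) (exactly one): o ∈ E.
(3) (exactly one): n ∉ E.
Only one set left: n ∈ D.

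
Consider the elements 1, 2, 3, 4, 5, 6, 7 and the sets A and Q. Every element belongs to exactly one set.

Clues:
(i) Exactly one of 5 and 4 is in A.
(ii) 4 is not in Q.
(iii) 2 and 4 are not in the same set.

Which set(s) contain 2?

2: Q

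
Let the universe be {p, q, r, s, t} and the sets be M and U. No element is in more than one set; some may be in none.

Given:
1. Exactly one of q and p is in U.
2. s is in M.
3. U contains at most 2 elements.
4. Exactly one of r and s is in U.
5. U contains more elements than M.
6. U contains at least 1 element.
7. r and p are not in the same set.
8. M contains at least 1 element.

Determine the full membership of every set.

From (2): s ∈ M.
(4) (exactly one): r ∈ U.
(7): p ∉ U.
(1) (exactly one): q ∈ U.
(3): U already has 2, so the rest are out.
Suppose p ∈ M: no assignment then satisfies all the clues, so p ∉ M.

M = {s}; U = {q, r}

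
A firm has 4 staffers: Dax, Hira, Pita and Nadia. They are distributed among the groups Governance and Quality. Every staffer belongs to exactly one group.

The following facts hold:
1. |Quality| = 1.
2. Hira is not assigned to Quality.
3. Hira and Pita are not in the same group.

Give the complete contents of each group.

From (2): Hira ∉ Quality.
Only one group left: Hira ∈ Governance.
(3): Pita ∉ Governance.
Only one group left: Pita ∈ Quality.
(1): Quality already has 1, so the rest are out.
Only one group left: Dax ∈ Governance.
Only one group left: Nadia ∈ Governance.

Governance = {Dax, Hira, Nadia}; Quality = {Pita}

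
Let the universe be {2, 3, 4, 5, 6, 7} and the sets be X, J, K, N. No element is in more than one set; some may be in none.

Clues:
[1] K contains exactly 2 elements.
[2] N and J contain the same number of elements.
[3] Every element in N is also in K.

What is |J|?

0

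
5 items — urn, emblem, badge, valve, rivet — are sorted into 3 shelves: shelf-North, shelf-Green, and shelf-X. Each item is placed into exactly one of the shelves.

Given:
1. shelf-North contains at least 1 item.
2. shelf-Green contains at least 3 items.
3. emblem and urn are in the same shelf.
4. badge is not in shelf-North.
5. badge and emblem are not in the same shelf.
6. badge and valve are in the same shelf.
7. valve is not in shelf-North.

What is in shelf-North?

shelf-North = {emblem, urn}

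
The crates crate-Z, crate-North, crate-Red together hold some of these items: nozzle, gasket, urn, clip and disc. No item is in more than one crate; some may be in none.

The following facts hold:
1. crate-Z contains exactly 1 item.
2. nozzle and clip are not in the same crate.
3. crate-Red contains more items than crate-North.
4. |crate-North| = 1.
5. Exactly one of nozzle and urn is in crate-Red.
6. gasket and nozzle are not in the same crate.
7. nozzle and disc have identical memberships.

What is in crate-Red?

crate-Red = {disc, nozzle}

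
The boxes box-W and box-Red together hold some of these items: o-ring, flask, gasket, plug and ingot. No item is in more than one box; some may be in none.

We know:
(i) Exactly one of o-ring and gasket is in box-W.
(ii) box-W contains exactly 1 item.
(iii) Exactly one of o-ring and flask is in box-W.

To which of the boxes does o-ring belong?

o-ring: box-W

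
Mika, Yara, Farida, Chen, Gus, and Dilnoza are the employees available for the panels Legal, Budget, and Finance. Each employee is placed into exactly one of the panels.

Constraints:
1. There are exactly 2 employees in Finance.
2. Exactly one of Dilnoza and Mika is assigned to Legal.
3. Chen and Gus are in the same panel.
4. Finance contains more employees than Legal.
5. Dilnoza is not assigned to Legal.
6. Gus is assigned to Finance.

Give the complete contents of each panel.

From (5): Dilnoza ∉ Legal.
From (6): Gus ∈ Finance.
(2) (exactly one): Mika ∈ Legal.
(3): Chen matches Gus: Chen ∉ Legal.
(3): Chen matches Gus: Chen ∉ Budget.
(3): Chen matches Gus: Chen ∈ Finance.
(1): Finance already has 2, so the rest are out.
Only one panel left: Dilnoza ∈ Budget.
Suppose Yara ∈ Legal: no assignment then satisfies all the clues, so Yara ∉ Legal.

Legal = {Mika}; Budget = {Dilnoza, Farida, Yara}; Finance = {Chen, Gus}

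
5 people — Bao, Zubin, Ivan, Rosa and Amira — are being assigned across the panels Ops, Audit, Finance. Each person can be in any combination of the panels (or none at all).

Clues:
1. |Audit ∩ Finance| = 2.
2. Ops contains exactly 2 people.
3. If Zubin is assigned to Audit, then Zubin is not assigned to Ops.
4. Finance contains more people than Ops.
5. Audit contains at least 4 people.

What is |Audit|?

4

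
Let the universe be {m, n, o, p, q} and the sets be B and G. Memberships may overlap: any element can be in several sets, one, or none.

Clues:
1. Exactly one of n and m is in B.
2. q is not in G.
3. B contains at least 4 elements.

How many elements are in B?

4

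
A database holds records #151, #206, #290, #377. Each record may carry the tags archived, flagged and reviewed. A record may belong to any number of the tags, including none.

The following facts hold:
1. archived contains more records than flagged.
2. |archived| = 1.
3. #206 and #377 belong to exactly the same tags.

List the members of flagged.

flagged = {}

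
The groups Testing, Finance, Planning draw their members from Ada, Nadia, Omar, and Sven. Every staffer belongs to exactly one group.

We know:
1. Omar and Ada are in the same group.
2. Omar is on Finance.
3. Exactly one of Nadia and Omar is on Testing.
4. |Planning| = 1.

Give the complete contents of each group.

Testing = {Nadia}; Finance = {Ada, Omar}; Planning = {Sven}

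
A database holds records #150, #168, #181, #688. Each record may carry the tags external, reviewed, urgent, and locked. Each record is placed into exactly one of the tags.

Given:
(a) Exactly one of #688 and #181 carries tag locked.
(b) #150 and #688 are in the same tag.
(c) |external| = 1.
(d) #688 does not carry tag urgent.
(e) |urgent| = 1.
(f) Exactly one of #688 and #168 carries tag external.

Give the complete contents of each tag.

external = {#168}; reviewed = {}; urgent = {#181}; locked = {#150, #688}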